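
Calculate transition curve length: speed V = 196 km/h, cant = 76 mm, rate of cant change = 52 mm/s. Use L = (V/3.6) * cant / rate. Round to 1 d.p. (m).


Convert speed: V = 196 / 3.6 = 54.4444 m/s
L = 54.4444 * 76 / 52
L = 4137.7778 / 52
L = 79.6 m

79.6


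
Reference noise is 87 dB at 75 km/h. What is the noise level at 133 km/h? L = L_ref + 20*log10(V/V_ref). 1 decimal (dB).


V/V_ref = 133 / 75 = 1.773333
log10(1.773333) = 0.24879
20 * 0.24879 = 4.9758
L = 87 + 4.9758 = 92.0 dB

92.0


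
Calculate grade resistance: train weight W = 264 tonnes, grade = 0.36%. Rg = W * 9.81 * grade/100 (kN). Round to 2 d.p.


Rg = W * 9.81 * grade / 100
Rg = 264 * 9.81 * 0.36 / 100
Rg = 2589.84 * 0.0036
Rg = 9.32 kN

9.32


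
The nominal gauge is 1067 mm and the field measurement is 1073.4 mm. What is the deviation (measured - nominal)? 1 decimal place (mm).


Deviation = measured - nominal
Deviation = 1073.4 - 1067
Deviation = 6.4 mm

6.4


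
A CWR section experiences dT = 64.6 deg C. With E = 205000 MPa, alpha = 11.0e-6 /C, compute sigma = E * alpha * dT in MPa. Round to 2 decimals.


sigma = E * alpha * dT
sigma = 205000 * 11.0e-6 * 64.6
sigma = 2.255 * 64.6
sigma = 145.67 MPa

145.67


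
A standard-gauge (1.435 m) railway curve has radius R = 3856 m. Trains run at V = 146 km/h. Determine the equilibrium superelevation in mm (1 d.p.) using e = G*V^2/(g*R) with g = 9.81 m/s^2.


Convert speed: V = 146 / 3.6 = 40.5556 m/s
Apply formula: e = 1.435 * 40.5556^2 / (9.81 * 3856)
e = 1.435 * 1644.7531 / 37827.36
e = 0.062395 m = 62.4 mm

62.4


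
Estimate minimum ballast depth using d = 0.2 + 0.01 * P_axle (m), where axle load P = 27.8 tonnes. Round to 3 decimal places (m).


d = 0.2 + 0.01 * 27.8
d = 0.2 + 0.278
d = 0.478 m

0.478


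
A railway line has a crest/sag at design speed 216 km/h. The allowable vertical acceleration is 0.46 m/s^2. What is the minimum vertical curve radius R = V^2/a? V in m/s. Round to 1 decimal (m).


Convert speed: V = 216 / 3.6 = 60.0 m/s
V^2 = 3600.0 m^2/s^2
R_v = 3600.0 / 0.46
R_v = 7826.1 m

7826.1


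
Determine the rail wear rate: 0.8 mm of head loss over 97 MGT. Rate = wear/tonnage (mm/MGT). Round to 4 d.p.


Wear rate = total wear / cumulative tonnage
Rate = 0.8 / 97
Rate = 0.0082 mm/MGT

0.0082


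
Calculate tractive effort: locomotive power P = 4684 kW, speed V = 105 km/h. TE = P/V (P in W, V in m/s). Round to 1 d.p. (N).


Convert: P = 4684 kW = 4684000 W
V = 105 / 3.6 = 29.1667 m/s
TE = 4684000 / 29.1667
TE = 160594.3 N

160594.3


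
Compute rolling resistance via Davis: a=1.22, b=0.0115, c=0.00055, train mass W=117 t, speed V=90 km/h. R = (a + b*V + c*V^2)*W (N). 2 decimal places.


b*V = 0.0115 * 90 = 1.035
c*V^2 = 0.00055 * 8100 = 4.455
R_per_t = 1.22 + 1.035 + 4.455 = 6.71 N/t
R_total = 6.71 * 117 = 785.07 N

785.07


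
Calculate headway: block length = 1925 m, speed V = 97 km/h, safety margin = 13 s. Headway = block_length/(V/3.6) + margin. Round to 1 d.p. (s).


V = 97 / 3.6 = 26.9444 m/s
Block traversal time = 1925 / 26.9444 = 71.4433 s
Headway = 71.4433 + 13
Headway = 84.4 s

84.4


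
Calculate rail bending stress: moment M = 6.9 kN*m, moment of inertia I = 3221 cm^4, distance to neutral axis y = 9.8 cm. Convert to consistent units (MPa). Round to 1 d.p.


Convert units:
M = 6.9 kN*m = 6900000 N*mm
y = 9.8 cm = 98 mm
I = 3221 cm^4 = 32210000 mm^4
sigma = 6900000 * 98 / 32210000
sigma = 21.0 MPa

21.0


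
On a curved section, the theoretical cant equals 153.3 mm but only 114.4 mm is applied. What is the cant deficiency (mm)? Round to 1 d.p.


Cant deficiency = equilibrium cant - actual cant
CD = 153.3 - 114.4
CD = 38.9 mm

38.9


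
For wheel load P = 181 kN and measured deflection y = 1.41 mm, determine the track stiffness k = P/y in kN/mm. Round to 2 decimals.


Track stiffness k = P / y
k = 181 / 1.41
k = 128.37 kN/mm

128.37


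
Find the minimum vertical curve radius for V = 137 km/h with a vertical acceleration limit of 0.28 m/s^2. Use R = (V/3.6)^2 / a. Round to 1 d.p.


Convert speed: V = 137 / 3.6 = 38.0556 m/s
V^2 = 1448.2253 m^2/s^2
R_v = 1448.2253 / 0.28
R_v = 5172.2 m

5172.2


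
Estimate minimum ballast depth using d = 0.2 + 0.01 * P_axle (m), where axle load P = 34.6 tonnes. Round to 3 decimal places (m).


d = 0.2 + 0.01 * 34.6
d = 0.2 + 0.346
d = 0.546 m

0.546


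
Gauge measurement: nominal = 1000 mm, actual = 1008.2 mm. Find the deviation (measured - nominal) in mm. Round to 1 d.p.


Deviation = measured - nominal
Deviation = 1008.2 - 1000
Deviation = 8.2 mm

8.2


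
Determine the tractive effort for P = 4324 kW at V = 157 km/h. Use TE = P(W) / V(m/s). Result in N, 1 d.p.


Convert: P = 4324 kW = 4324000 W
V = 157 / 3.6 = 43.6111 m/s
TE = 4324000 / 43.6111
TE = 99149.0 N

99149.0


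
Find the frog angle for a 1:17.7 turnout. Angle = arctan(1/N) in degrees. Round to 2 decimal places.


1/N = 1/17.7 = 0.056497
angle = arctan(0.056497) = 0.056437 rad
angle = 0.056437 * 180/pi = 3.23 degrees

3.23


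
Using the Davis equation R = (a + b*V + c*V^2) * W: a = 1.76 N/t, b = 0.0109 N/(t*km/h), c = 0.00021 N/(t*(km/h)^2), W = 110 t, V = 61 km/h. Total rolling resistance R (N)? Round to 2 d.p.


b*V = 0.0109 * 61 = 0.6649
c*V^2 = 0.00021 * 3721 = 0.78141
R_per_t = 1.76 + 0.6649 + 0.78141 = 3.20631 N/t
R_total = 3.20631 * 110 = 352.69 N

352.69


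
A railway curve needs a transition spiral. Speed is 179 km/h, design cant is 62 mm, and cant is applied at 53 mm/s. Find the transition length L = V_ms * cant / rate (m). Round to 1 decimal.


Convert speed: V = 179 / 3.6 = 49.7222 m/s
L = 49.7222 * 62 / 53
L = 3082.7778 / 53
L = 58.2 m

58.2


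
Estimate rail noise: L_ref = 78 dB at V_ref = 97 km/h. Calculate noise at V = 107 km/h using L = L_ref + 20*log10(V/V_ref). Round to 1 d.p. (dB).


V/V_ref = 107 / 97 = 1.103093
log10(1.103093) = 0.042612
20 * 0.042612 = 0.8522
L = 78 + 0.8522 = 78.9 dB

78.9


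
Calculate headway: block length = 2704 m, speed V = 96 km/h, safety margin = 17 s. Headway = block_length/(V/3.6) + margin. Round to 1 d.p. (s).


V = 96 / 3.6 = 26.6667 m/s
Block traversal time = 2704 / 26.6667 = 101.4 s
Headway = 101.4 + 17
Headway = 118.4 s

118.4


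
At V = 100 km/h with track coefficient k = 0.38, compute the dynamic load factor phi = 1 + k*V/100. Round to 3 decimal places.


phi = 1 + k * V / 100
phi = 1 + 0.38 * 100 / 100
phi = 1 + 0.38
phi = 1.380

1.380


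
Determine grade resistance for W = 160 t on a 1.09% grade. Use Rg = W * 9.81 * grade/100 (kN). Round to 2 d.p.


Rg = W * 9.81 * grade / 100
Rg = 160 * 9.81 * 1.09 / 100
Rg = 1569.6 * 0.0109
Rg = 17.11 kN

17.11


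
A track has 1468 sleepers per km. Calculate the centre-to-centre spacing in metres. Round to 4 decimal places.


Spacing = 1000 m / number of sleepers
Spacing = 1000 / 1468
Spacing = 0.6812 m

0.6812


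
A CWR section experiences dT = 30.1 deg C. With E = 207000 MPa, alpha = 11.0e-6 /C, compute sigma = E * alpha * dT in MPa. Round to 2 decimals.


sigma = E * alpha * dT
sigma = 207000 * 11.0e-6 * 30.1
sigma = 2.277 * 30.1
sigma = 68.54 MPa

68.54


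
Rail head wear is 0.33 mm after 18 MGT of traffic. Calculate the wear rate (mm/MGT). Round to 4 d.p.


Wear rate = total wear / cumulative tonnage
Rate = 0.33 / 18
Rate = 0.0183 mm/MGT

0.0183


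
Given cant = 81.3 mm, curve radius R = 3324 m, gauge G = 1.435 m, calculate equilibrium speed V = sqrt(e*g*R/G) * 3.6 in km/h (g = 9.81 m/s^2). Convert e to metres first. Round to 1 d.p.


Convert cant: e = 81.3 mm = 0.0813 m
V_ms = sqrt(0.0813 * 9.81 * 3324 / 1.435)
V_ms = sqrt(1847.432872) = 42.9818 m/s
V = 42.9818 * 3.6 = 154.7 km/h

154.7


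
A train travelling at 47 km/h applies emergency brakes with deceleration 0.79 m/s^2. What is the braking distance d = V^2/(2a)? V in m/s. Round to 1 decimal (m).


Convert speed: V = 47 / 3.6 = 13.0556 m/s
V^2 = 170.4475
d = 170.4475 / (2 * 0.79)
d = 170.4475 / 1.58
d = 107.9 m

107.9


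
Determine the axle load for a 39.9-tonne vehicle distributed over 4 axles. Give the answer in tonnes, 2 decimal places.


Load per axle = total weight / number of axles
Load = 39.9 / 4
Load = 9.98 tonnes

9.98


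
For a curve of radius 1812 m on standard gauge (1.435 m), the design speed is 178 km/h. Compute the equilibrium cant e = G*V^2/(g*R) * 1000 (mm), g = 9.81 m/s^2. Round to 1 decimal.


Convert speed: V = 178 / 3.6 = 49.4444 m/s
Apply formula: e = 1.435 * 49.4444^2 / (9.81 * 1812)
e = 1.435 * 2444.7531 / 17775.72
e = 0.19736 m = 197.4 mm

197.4


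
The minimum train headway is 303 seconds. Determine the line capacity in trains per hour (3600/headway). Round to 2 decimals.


Capacity = 3600 / headway
Capacity = 3600 / 303
Capacity = 11.88 trains/hour

11.88


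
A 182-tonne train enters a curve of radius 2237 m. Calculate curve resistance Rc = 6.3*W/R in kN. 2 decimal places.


Rc = 6.3 * W / R
Rc = 6.3 * 182 / 2237
Rc = 1146.6 / 2237
Rc = 0.51 kN

0.51


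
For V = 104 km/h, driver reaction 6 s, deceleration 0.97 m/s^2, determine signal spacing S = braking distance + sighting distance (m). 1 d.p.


V = 104 / 3.6 = 28.8889 m/s
Braking distance = 28.8889^2 / (2*0.97) = 430.1896 m
Sighting distance = 28.8889 * 6 = 173.3333 m
S = 430.1896 + 173.3333 = 603.5 m

603.5


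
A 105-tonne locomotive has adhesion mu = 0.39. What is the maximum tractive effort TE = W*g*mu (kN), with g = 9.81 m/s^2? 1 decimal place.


TE_max = W * g * mu
TE_max = 105 * 9.81 * 0.39
TE_max = 1030.05 * 0.39
TE_max = 401.7 kN

401.7


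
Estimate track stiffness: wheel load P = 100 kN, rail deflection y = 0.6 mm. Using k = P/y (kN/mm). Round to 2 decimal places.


Track stiffness k = P / y
k = 100 / 0.6
k = 166.67 kN/mm

166.67


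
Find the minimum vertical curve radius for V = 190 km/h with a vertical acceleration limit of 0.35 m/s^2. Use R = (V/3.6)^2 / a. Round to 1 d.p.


Convert speed: V = 190 / 3.6 = 52.7778 m/s
V^2 = 2785.4938 m^2/s^2
R_v = 2785.4938 / 0.35
R_v = 7958.6 m

7958.6


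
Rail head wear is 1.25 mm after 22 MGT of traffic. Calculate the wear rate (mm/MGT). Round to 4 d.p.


Wear rate = total wear / cumulative tonnage
Rate = 1.25 / 22
Rate = 0.0568 mm/MGT

0.0568


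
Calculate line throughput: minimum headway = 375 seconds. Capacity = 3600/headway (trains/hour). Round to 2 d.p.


Capacity = 3600 / headway
Capacity = 3600 / 375
Capacity = 9.60 trains/hour

9.60


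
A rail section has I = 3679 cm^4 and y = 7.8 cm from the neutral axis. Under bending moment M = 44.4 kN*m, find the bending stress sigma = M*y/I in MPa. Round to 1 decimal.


Convert units:
M = 44.4 kN*m = 44400000 N*mm
y = 7.8 cm = 78 mm
I = 3679 cm^4 = 36790000 mm^4
sigma = 44400000 * 78 / 36790000
sigma = 94.1 MPa

94.1


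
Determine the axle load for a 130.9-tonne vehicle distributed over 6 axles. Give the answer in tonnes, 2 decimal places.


Load per axle = total weight / number of axles
Load = 130.9 / 6
Load = 21.82 tonnes

21.82


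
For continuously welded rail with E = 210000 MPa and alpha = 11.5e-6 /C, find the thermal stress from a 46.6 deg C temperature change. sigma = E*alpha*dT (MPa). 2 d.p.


sigma = E * alpha * dT
sigma = 210000 * 11.5e-6 * 46.6
sigma = 2.415 * 46.6
sigma = 112.54 MPa

112.54


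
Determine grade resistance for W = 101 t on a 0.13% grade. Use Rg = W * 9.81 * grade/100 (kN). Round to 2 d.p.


Rg = W * 9.81 * grade / 100
Rg = 101 * 9.81 * 0.13 / 100
Rg = 990.81 * 0.0013
Rg = 1.29 kN

1.29


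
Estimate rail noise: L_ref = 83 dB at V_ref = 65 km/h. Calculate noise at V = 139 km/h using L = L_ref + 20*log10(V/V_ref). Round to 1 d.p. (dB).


V/V_ref = 139 / 65 = 2.138462
log10(2.138462) = 0.330101
20 * 0.330101 = 6.602
L = 83 + 6.602 = 89.6 dB

89.6


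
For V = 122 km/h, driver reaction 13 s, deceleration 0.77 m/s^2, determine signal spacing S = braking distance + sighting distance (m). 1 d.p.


V = 122 / 3.6 = 33.8889 m/s
Braking distance = 33.8889^2 / (2*0.77) = 745.7512 m
Sighting distance = 33.8889 * 13 = 440.5556 m
S = 745.7512 + 440.5556 = 1186.3 m

1186.3


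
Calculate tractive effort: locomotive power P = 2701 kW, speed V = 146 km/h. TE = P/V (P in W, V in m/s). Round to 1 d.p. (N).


Convert: P = 2701 kW = 2701000 W
V = 146 / 3.6 = 40.5556 m/s
TE = 2701000 / 40.5556
TE = 66600.0 N

66600.0


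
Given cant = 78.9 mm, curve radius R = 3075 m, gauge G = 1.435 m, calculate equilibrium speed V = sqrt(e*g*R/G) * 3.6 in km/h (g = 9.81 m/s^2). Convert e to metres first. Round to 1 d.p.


Convert cant: e = 78.9 mm = 0.0789 m
V_ms = sqrt(0.0789 * 9.81 * 3075 / 1.435)
V_ms = sqrt(1658.590714) = 40.7258 m/s
V = 40.7258 * 3.6 = 146.6 km/h

146.6


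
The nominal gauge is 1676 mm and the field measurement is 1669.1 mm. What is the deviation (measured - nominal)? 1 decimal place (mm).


Deviation = measured - nominal
Deviation = 1669.1 - 1676
Deviation = -6.9 mm

-6.9


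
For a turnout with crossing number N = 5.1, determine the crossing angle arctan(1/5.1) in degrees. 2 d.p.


1/N = 1/5.1 = 0.196078
angle = arctan(0.196078) = 0.193622 rad
angle = 0.193622 * 180/pi = 11.09 degrees

11.09


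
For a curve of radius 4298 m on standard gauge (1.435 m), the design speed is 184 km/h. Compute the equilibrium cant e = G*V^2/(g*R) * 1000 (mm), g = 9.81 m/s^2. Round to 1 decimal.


Convert speed: V = 184 / 3.6 = 51.1111 m/s
Apply formula: e = 1.435 * 51.1111^2 / (9.81 * 4298)
e = 1.435 * 2612.3457 / 42163.38
e = 0.088909 m = 88.9 mm

88.9


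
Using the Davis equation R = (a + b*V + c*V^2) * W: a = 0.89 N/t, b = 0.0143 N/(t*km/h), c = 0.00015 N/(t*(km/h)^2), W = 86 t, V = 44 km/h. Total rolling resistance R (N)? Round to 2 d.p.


b*V = 0.0143 * 44 = 0.6292
c*V^2 = 0.00015 * 1936 = 0.2904
R_per_t = 0.89 + 0.6292 + 0.2904 = 1.8096 N/t
R_total = 1.8096 * 86 = 155.63 N

155.63


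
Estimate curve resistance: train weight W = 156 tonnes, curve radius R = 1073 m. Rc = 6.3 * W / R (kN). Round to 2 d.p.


Rc = 6.3 * W / R
Rc = 6.3 * 156 / 1073
Rc = 982.8 / 1073
Rc = 0.92 kN

0.92


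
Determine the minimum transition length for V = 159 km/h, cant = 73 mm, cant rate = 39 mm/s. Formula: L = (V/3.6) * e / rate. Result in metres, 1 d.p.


Convert speed: V = 159 / 3.6 = 44.1667 m/s
L = 44.1667 * 73 / 39
L = 3224.1667 / 39
L = 82.7 m

82.7


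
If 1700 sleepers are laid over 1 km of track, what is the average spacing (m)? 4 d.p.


Spacing = 1000 m / number of sleepers
Spacing = 1000 / 1700
Spacing = 0.5882 m

0.5882


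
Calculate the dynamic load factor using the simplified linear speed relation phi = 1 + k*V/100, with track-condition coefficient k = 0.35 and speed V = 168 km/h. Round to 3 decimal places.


phi = 1 + k * V / 100
phi = 1 + 0.35 * 168 / 100
phi = 1 + 0.588
phi = 1.588

1.588


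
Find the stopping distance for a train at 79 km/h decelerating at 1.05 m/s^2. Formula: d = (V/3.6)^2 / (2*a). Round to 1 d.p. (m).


Convert speed: V = 79 / 3.6 = 21.9444 m/s
V^2 = 481.5586
d = 481.5586 / (2 * 1.05)
d = 481.5586 / 2.1
d = 229.3 m

229.3


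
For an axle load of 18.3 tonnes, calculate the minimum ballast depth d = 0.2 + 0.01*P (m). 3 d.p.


d = 0.2 + 0.01 * 18.3
d = 0.2 + 0.183
d = 0.383 m

0.383


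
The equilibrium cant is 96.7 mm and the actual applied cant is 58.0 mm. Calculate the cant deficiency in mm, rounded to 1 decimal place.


Cant deficiency = equilibrium cant - actual cant
CD = 96.7 - 58.0
CD = 38.7 mm

38.7


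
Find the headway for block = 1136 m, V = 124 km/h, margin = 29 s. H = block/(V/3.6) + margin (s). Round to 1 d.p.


V = 124 / 3.6 = 34.4444 m/s
Block traversal time = 1136 / 34.4444 = 32.9806 s
Headway = 32.9806 + 29
Headway = 62.0 s

62.0


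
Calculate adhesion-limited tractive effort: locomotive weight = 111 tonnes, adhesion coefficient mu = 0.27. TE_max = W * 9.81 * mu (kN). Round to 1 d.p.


TE_max = W * g * mu
TE_max = 111 * 9.81 * 0.27
TE_max = 1088.91 * 0.27
TE_max = 294.0 kN

294.0


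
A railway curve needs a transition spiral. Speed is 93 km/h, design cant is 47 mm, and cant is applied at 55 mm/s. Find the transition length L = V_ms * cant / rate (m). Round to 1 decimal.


Convert speed: V = 93 / 3.6 = 25.8333 m/s
L = 25.8333 * 47 / 55
L = 1214.1667 / 55
L = 22.1 m

22.1


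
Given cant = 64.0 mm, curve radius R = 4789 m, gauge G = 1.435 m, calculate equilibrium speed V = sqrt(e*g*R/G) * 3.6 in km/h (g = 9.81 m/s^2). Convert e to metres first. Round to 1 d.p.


Convert cant: e = 64.0 mm = 0.0640 m
V_ms = sqrt(0.0640 * 9.81 * 4789 / 1.435)
V_ms = sqrt(2095.279275) = 45.7742 m/s
V = 45.7742 * 3.6 = 164.8 km/h

164.8


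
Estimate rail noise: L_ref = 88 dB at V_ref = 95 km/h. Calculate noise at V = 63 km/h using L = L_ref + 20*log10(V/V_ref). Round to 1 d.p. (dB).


V/V_ref = 63 / 95 = 0.663158
log10(0.663158) = -0.178383
20 * -0.178383 = -3.5677
L = 88 + -3.5677 = 84.4 dB

84.4


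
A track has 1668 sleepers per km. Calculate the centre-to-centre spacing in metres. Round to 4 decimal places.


Spacing = 1000 m / number of sleepers
Spacing = 1000 / 1668
Spacing = 0.5995 m

0.5995


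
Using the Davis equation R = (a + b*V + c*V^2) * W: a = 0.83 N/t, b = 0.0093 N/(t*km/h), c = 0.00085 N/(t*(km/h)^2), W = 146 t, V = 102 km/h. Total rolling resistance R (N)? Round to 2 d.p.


b*V = 0.0093 * 102 = 0.9486
c*V^2 = 0.00085 * 10404 = 8.8434
R_per_t = 0.83 + 0.9486 + 8.8434 = 10.622 N/t
R_total = 10.622 * 146 = 1550.81 N

1550.81


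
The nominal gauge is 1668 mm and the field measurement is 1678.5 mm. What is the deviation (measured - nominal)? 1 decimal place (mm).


Deviation = measured - nominal
Deviation = 1678.5 - 1668
Deviation = 10.5 mm

10.5


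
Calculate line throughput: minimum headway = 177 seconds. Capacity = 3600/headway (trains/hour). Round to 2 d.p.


Capacity = 3600 / headway
Capacity = 3600 / 177
Capacity = 20.34 trains/hour

20.34


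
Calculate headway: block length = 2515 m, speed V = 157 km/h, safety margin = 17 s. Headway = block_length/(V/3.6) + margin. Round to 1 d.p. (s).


V = 157 / 3.6 = 43.6111 m/s
Block traversal time = 2515 / 43.6111 = 57.6688 s
Headway = 57.6688 + 17
Headway = 74.7 s

74.7


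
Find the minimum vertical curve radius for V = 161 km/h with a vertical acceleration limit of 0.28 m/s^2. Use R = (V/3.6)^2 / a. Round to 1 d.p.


Convert speed: V = 161 / 3.6 = 44.7222 m/s
V^2 = 2000.0772 m^2/s^2
R_v = 2000.0772 / 0.28
R_v = 7143.1 m

7143.1


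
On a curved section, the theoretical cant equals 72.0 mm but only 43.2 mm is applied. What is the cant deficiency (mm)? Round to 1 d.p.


Cant deficiency = equilibrium cant - actual cant
CD = 72.0 - 43.2
CD = 28.8 mm

28.8


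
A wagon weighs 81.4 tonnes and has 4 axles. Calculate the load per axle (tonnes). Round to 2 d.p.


Load per axle = total weight / number of axles
Load = 81.4 / 4
Load = 20.35 tonnes

20.35


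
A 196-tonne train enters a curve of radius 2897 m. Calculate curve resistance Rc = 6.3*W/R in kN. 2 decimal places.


Rc = 6.3 * W / R
Rc = 6.3 * 196 / 2897
Rc = 1234.8 / 2897
Rc = 0.43 kN

0.43


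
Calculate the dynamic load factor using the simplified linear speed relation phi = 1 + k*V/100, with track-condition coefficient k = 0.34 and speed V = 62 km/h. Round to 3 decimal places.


phi = 1 + k * V / 100
phi = 1 + 0.34 * 62 / 100
phi = 1 + 0.2108
phi = 1.211

1.211


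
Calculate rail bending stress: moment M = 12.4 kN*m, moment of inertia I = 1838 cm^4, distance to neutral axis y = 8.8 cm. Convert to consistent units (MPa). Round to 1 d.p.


Convert units:
M = 12.4 kN*m = 12400000 N*mm
y = 8.8 cm = 88 mm
I = 1838 cm^4 = 18380000 mm^4
sigma = 12400000 * 88 / 18380000
sigma = 59.4 MPa

59.4


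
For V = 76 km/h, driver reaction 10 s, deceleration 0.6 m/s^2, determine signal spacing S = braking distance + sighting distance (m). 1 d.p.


V = 76 / 3.6 = 21.1111 m/s
Braking distance = 21.1111^2 / (2*0.6) = 371.3992 m
Sighting distance = 21.1111 * 10 = 211.1111 m
S = 371.3992 + 211.1111 = 582.5 m

582.5


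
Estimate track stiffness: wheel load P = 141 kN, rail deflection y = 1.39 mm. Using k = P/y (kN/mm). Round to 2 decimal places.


Track stiffness k = P / y
k = 141 / 1.39
k = 101.44 kN/mm

101.44


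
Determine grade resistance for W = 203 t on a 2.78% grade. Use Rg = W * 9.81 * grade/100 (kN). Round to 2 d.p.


Rg = W * 9.81 * grade / 100
Rg = 203 * 9.81 * 2.78 / 100
Rg = 1991.43 * 0.0278
Rg = 55.36 kN

55.36


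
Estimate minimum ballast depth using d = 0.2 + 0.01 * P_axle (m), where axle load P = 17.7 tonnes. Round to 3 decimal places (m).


d = 0.2 + 0.01 * 17.7
d = 0.2 + 0.177
d = 0.377 m

0.377


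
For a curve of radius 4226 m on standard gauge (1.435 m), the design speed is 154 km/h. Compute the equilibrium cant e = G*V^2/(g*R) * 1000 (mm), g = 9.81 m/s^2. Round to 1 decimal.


Convert speed: V = 154 / 3.6 = 42.7778 m/s
Apply formula: e = 1.435 * 42.7778^2 / (9.81 * 4226)
e = 1.435 * 1829.9383 / 41457.06
e = 0.063342 m = 63.3 mm

63.3


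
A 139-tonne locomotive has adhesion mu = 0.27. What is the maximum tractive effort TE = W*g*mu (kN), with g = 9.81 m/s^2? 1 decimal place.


TE_max = W * g * mu
TE_max = 139 * 9.81 * 0.27
TE_max = 1363.59 * 0.27
TE_max = 368.2 kN

368.2


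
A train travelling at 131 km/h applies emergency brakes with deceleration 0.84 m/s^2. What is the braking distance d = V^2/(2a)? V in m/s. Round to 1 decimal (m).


Convert speed: V = 131 / 3.6 = 36.3889 m/s
V^2 = 1324.1512
d = 1324.1512 / (2 * 0.84)
d = 1324.1512 / 1.68
d = 788.2 m

788.2


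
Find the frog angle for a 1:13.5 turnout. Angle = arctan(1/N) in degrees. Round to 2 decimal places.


1/N = 1/13.5 = 0.074074
angle = arctan(0.074074) = 0.073939 rad
angle = 0.073939 * 180/pi = 4.24 degrees

4.24


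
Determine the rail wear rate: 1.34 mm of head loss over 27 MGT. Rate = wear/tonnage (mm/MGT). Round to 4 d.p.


Wear rate = total wear / cumulative tonnage
Rate = 1.34 / 27
Rate = 0.0496 mm/MGT

0.0496


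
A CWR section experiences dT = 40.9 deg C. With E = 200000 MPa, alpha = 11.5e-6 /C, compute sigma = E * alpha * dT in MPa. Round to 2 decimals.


sigma = E * alpha * dT
sigma = 200000 * 11.5e-6 * 40.9
sigma = 2.3 * 40.9
sigma = 94.07 MPa

94.07


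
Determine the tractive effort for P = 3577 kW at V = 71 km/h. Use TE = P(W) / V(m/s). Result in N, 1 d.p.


Convert: P = 3577 kW = 3577000 W
V = 71 / 3.6 = 19.7222 m/s
TE = 3577000 / 19.7222
TE = 181369.0 N

181369.0


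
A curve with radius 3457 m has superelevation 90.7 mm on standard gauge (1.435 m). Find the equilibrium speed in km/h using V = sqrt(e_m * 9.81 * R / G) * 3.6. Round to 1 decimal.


Convert cant: e = 90.7 mm = 0.0907 m
V_ms = sqrt(0.0907 * 9.81 * 3457 / 1.435)
V_ms = sqrt(2143.501407) = 46.298 m/s
V = 46.298 * 3.6 = 166.7 km/h

166.7


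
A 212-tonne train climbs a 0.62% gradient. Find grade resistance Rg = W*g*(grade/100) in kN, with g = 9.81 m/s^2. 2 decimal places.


Rg = W * 9.81 * grade / 100
Rg = 212 * 9.81 * 0.62 / 100
Rg = 2079.72 * 0.0062
Rg = 12.89 kN

12.89


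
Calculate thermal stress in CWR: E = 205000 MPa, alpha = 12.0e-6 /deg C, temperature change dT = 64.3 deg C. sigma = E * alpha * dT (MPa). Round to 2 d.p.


sigma = E * alpha * dT
sigma = 205000 * 12.0e-6 * 64.3
sigma = 2.46 * 64.3
sigma = 158.18 MPa

158.18


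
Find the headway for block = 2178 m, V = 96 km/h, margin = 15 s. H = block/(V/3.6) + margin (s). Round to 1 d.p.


V = 96 / 3.6 = 26.6667 m/s
Block traversal time = 2178 / 26.6667 = 81.675 s
Headway = 81.675 + 15
Headway = 96.7 s

96.7


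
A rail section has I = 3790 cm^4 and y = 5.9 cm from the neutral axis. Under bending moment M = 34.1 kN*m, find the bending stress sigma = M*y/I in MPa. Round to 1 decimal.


Convert units:
M = 34.1 kN*m = 34100000 N*mm
y = 5.9 cm = 59 mm
I = 3790 cm^4 = 37900000 mm^4
sigma = 34100000 * 59 / 37900000
sigma = 53.1 MPa

53.1


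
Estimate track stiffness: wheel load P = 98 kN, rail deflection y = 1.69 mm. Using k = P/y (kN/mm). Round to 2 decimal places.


Track stiffness k = P / y
k = 98 / 1.69
k = 57.99 kN/mm

57.99


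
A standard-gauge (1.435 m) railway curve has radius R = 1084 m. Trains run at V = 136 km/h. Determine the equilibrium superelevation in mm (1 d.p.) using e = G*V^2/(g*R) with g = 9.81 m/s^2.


Convert speed: V = 136 / 3.6 = 37.7778 m/s
Apply formula: e = 1.435 * 37.7778^2 / (9.81 * 1084)
e = 1.435 * 1427.1605 / 10634.04
e = 0.192587 m = 192.6 mm

192.6


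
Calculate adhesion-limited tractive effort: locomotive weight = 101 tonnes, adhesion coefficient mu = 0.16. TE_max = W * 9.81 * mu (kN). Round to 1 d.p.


TE_max = W * g * mu
TE_max = 101 * 9.81 * 0.16
TE_max = 990.81 * 0.16
TE_max = 158.5 kN

158.5


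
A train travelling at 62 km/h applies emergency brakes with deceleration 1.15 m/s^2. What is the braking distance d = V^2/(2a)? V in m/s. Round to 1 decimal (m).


Convert speed: V = 62 / 3.6 = 17.2222 m/s
V^2 = 296.6049
d = 296.6049 / (2 * 1.15)
d = 296.6049 / 2.3
d = 129.0 m

129.0


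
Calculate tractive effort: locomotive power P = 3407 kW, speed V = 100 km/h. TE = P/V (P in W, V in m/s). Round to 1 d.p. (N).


Convert: P = 3407 kW = 3407000 W
V = 100 / 3.6 = 27.7778 m/s
TE = 3407000 / 27.7778
TE = 122652.0 N

122652.0


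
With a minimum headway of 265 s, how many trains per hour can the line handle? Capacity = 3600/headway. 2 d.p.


Capacity = 3600 / headway
Capacity = 3600 / 265
Capacity = 13.58 trains/hour

13.58


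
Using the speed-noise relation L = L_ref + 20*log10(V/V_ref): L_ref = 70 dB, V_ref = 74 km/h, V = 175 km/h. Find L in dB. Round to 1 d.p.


V/V_ref = 175 / 74 = 2.364865
log10(2.364865) = 0.373806
20 * 0.373806 = 7.4761
L = 70 + 7.4761 = 77.5 dB

77.5


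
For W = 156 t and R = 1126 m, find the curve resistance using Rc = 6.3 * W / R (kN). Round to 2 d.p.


Rc = 6.3 * W / R
Rc = 6.3 * 156 / 1126
Rc = 982.8 / 1126
Rc = 0.87 kN

0.87


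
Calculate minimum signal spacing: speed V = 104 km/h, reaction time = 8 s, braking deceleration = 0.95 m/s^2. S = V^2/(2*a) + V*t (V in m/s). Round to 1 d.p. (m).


V = 104 / 3.6 = 28.8889 m/s
Braking distance = 28.8889^2 / (2*0.95) = 439.2463 m
Sighting distance = 28.8889 * 8 = 231.1111 m
S = 439.2463 + 231.1111 = 670.4 m

670.4


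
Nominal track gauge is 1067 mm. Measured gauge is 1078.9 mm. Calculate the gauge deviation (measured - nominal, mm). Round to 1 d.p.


Deviation = measured - nominal
Deviation = 1078.9 - 1067
Deviation = 11.9 mm

11.9


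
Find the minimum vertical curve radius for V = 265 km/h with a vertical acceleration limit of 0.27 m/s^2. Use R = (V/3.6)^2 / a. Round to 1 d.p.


Convert speed: V = 265 / 3.6 = 73.6111 m/s
V^2 = 5418.5957 m^2/s^2
R_v = 5418.5957 / 0.27
R_v = 20068.9 m

20068.9


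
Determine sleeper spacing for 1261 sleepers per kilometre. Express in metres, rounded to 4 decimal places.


Spacing = 1000 m / number of sleepers
Spacing = 1000 / 1261
Spacing = 0.7930 m

0.7930


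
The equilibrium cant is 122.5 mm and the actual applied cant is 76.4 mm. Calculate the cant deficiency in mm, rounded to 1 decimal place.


Cant deficiency = equilibrium cant - actual cant
CD = 122.5 - 76.4
CD = 46.1 mm

46.1


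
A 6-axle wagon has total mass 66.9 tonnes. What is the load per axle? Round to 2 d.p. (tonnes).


Load per axle = total weight / number of axles
Load = 66.9 / 6
Load = 11.15 tonnes

11.15


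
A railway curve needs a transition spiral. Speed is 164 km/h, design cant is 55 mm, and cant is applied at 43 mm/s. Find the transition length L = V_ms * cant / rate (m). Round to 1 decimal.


Convert speed: V = 164 / 3.6 = 45.5556 m/s
L = 45.5556 * 55 / 43
L = 2505.5556 / 43
L = 58.3 m

58.3


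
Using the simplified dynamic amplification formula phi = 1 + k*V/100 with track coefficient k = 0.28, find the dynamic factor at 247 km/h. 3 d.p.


phi = 1 + k * V / 100
phi = 1 + 0.28 * 247 / 100
phi = 1 + 0.6916
phi = 1.692

1.692


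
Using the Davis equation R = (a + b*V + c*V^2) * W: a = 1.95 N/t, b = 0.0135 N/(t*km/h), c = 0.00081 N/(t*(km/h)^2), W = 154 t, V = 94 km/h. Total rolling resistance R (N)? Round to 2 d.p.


b*V = 0.0135 * 94 = 1.269
c*V^2 = 0.00081 * 8836 = 7.15716
R_per_t = 1.95 + 1.269 + 7.15716 = 10.37616 N/t
R_total = 10.37616 * 154 = 1597.93 N

1597.93


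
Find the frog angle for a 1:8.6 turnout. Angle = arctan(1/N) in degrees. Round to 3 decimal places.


1/N = 1/8.6 = 0.116279
angle = arctan(0.116279) = 0.115759 rad
angle = 0.115759 * 180/pi = 6.633 degrees

6.633


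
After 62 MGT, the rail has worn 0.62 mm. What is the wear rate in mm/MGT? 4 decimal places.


Wear rate = total wear / cumulative tonnage
Rate = 0.62 / 62
Rate = 0.0100 mm/MGT

0.0100


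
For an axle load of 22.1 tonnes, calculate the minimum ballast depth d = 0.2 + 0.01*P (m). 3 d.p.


d = 0.2 + 0.01 * 22.1
d = 0.2 + 0.221
d = 0.421 m

0.421


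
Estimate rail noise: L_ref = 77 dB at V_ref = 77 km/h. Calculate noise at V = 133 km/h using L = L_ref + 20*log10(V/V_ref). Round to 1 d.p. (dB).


V/V_ref = 133 / 77 = 1.727273
log10(1.727273) = 0.237361
20 * 0.237361 = 4.7472
L = 77 + 4.7472 = 81.7 dB

81.7


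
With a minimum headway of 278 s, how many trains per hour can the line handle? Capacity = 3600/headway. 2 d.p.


Capacity = 3600 / headway
Capacity = 3600 / 278
Capacity = 12.95 trains/hour

12.95


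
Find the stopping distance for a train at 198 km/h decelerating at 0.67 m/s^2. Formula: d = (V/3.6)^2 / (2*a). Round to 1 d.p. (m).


Convert speed: V = 198 / 3.6 = 55.0 m/s
V^2 = 3025.0
d = 3025.0 / (2 * 0.67)
d = 3025.0 / 1.34
d = 2257.5 m

2257.5


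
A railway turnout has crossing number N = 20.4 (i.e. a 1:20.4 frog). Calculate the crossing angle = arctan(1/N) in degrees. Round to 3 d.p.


1/N = 1/20.4 = 0.04902
angle = arctan(0.04902) = 0.04898 rad
angle = 0.04898 * 180/pi = 2.806 degrees

2.806


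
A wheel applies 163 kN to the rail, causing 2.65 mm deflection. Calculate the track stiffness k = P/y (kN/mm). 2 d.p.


Track stiffness k = P / y
k = 163 / 2.65
k = 61.51 kN/mm

61.51


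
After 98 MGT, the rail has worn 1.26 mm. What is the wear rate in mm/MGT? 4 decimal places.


Wear rate = total wear / cumulative tonnage
Rate = 1.26 / 98
Rate = 0.0129 mm/MGT

0.0129


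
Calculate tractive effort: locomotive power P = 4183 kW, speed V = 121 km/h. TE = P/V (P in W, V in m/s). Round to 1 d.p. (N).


Convert: P = 4183 kW = 4183000 W
V = 121 / 3.6 = 33.6111 m/s
TE = 4183000 / 33.6111
TE = 124452.9 N

124452.9


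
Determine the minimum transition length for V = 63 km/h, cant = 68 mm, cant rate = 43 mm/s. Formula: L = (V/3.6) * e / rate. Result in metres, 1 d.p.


Convert speed: V = 63 / 3.6 = 17.5 m/s
L = 17.5 * 68 / 43
L = 1190.0 / 43
L = 27.7 m

27.7


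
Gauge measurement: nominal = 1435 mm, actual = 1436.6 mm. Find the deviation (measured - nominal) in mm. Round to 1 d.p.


Deviation = measured - nominal
Deviation = 1436.6 - 1435
Deviation = 1.6 mm

1.6


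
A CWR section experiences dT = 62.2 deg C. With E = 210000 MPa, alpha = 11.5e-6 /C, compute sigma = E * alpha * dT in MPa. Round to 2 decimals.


sigma = E * alpha * dT
sigma = 210000 * 11.5e-6 * 62.2
sigma = 2.415 * 62.2
sigma = 150.21 MPa

150.21


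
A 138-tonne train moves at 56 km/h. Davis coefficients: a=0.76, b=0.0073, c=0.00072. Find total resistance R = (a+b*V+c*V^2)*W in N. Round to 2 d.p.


b*V = 0.0073 * 56 = 0.4088
c*V^2 = 0.00072 * 3136 = 2.25792
R_per_t = 0.76 + 0.4088 + 2.25792 = 3.42672 N/t
R_total = 3.42672 * 138 = 472.89 N

472.89


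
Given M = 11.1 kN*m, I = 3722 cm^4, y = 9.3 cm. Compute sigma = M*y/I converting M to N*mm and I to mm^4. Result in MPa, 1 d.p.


Convert units:
M = 11.1 kN*m = 11100000 N*mm
y = 9.3 cm = 93 mm
I = 3722 cm^4 = 37220000 mm^4
sigma = 11100000 * 93 / 37220000
sigma = 27.7 MPa

27.7


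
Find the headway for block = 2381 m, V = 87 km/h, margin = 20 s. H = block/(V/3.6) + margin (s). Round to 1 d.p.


V = 87 / 3.6 = 24.1667 m/s
Block traversal time = 2381 / 24.1667 = 98.5241 s
Headway = 98.5241 + 20
Headway = 118.5 s

118.5


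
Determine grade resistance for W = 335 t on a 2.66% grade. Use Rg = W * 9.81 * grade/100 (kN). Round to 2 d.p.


Rg = W * 9.81 * grade / 100
Rg = 335 * 9.81 * 2.66 / 100
Rg = 3286.35 * 0.0266
Rg = 87.42 kN

87.42


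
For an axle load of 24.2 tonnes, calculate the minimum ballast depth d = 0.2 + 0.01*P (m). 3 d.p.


d = 0.2 + 0.01 * 24.2
d = 0.2 + 0.242
d = 0.442 m

0.442


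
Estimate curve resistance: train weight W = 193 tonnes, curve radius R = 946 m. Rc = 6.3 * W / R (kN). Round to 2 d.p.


Rc = 6.3 * W / R
Rc = 6.3 * 193 / 946
Rc = 1215.9 / 946
Rc = 1.29 kN

1.29


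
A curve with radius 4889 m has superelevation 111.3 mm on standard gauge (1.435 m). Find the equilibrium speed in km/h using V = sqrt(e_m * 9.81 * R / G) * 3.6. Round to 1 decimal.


Convert cant: e = 111.3 mm = 0.1113 m
V_ms = sqrt(0.1113 * 9.81 * 4889 / 1.435)
V_ms = sqrt(3719.908932) = 60.9911 m/s
V = 60.9911 * 3.6 = 219.6 km/h

219.6


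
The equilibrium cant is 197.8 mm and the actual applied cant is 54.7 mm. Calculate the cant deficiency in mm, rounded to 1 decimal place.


Cant deficiency = equilibrium cant - actual cant
CD = 197.8 - 54.7
CD = 143.1 mm

143.1


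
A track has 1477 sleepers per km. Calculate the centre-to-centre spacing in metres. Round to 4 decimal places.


Spacing = 1000 m / number of sleepers
Spacing = 1000 / 1477
Spacing = 0.6770 m

0.6770


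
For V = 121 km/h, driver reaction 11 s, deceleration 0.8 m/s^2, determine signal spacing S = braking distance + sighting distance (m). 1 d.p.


V = 121 / 3.6 = 33.6111 m/s
Braking distance = 33.6111^2 / (2*0.8) = 706.0667 m
Sighting distance = 33.6111 * 11 = 369.7222 m
S = 706.0667 + 369.7222 = 1075.8 m

1075.8


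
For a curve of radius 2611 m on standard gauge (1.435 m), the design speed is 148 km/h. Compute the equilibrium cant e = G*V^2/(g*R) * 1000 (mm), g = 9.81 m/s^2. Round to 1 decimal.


Convert speed: V = 148 / 3.6 = 41.1111 m/s
Apply formula: e = 1.435 * 41.1111^2 / (9.81 * 2611)
e = 1.435 * 1690.1235 / 25613.91
e = 0.094688 m = 94.7 mm

94.7


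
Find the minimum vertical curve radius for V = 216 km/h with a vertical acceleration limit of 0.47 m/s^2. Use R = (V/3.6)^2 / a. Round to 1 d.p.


Convert speed: V = 216 / 3.6 = 60.0 m/s
V^2 = 3600.0 m^2/s^2
R_v = 3600.0 / 0.47
R_v = 7659.6 m

7659.6


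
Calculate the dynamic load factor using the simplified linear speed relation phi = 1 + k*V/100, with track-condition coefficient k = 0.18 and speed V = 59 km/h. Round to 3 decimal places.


phi = 1 + k * V / 100
phi = 1 + 0.18 * 59 / 100
phi = 1 + 0.1062
phi = 1.106

1.106


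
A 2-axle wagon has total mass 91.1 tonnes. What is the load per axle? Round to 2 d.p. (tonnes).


Load per axle = total weight / number of axles
Load = 91.1 / 2
Load = 45.55 tonnes

45.55


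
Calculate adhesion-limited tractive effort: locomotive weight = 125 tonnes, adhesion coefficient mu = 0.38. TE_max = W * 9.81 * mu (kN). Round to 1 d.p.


TE_max = W * g * mu
TE_max = 125 * 9.81 * 0.38
TE_max = 1226.25 * 0.38
TE_max = 466.0 kN

466.0


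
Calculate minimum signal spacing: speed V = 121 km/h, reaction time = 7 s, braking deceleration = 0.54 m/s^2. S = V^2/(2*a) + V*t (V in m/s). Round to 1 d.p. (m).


V = 121 / 3.6 = 33.6111 m/s
Braking distance = 33.6111^2 / (2*0.54) = 1046.0248 m
Sighting distance = 33.6111 * 7 = 235.2778 m
S = 1046.0248 + 235.2778 = 1281.3 m

1281.3


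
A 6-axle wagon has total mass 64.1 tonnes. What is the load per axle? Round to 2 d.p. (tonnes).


Load per axle = total weight / number of axles
Load = 64.1 / 6
Load = 10.68 tonnes

10.68


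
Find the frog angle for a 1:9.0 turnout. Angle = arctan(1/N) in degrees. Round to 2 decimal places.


1/N = 1/9.0 = 0.111111
angle = arctan(0.111111) = 0.110657 rad
angle = 0.110657 * 180/pi = 6.34 degrees

6.34


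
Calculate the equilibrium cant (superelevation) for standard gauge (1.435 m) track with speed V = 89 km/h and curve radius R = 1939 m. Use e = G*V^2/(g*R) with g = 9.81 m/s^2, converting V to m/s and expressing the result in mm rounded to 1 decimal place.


Convert speed: V = 89 / 3.6 = 24.7222 m/s
Apply formula: e = 1.435 * 24.7222^2 / (9.81 * 1939)
e = 1.435 * 611.1883 / 19021.59
e = 0.046108 m = 46.1 mm

46.1


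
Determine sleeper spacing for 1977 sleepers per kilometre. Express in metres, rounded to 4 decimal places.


Spacing = 1000 m / number of sleepers
Spacing = 1000 / 1977
Spacing = 0.5058 m

0.5058


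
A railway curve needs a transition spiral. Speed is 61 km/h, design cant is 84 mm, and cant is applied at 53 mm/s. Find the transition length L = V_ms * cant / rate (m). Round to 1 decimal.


Convert speed: V = 61 / 3.6 = 16.9444 m/s
L = 16.9444 * 84 / 53
L = 1423.3333 / 53
L = 26.9 m

26.9


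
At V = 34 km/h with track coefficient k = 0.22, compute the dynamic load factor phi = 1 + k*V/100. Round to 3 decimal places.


phi = 1 + k * V / 100
phi = 1 + 0.22 * 34 / 100
phi = 1 + 0.0748
phi = 1.075

1.075


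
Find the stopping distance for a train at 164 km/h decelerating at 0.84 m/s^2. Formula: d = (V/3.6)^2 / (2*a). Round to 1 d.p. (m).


Convert speed: V = 164 / 3.6 = 45.5556 m/s
V^2 = 2075.3086
d = 2075.3086 / (2 * 0.84)
d = 2075.3086 / 1.68
d = 1235.3 m

1235.3


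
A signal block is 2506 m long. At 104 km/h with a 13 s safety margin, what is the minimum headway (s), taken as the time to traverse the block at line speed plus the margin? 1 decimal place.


V = 104 / 3.6 = 28.8889 m/s
Block traversal time = 2506 / 28.8889 = 86.7462 s
Headway = 86.7462 + 13
Headway = 99.7 s

99.7


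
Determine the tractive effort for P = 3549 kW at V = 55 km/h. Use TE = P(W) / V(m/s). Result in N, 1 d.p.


Convert: P = 3549 kW = 3549000 W
V = 55 / 3.6 = 15.2778 m/s
TE = 3549000 / 15.2778
TE = 232298.2 N

232298.2


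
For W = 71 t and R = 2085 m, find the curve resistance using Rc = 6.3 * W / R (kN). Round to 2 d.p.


Rc = 6.3 * W / R
Rc = 6.3 * 71 / 2085
Rc = 447.3 / 2085
Rc = 0.21 kN

0.21


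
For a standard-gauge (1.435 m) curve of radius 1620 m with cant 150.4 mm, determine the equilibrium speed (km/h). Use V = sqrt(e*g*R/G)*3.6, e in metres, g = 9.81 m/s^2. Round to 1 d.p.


Convert cant: e = 150.4 mm = 0.1504 m
V_ms = sqrt(0.1504 * 9.81 * 1620 / 1.435)
V_ms = sqrt(1665.635456) = 40.8122 m/s
V = 40.8122 * 3.6 = 146.9 km/h

146.9


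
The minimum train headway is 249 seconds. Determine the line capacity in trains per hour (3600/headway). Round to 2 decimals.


Capacity = 3600 / headway
Capacity = 3600 / 249
Capacity = 14.46 trains/hour

14.46


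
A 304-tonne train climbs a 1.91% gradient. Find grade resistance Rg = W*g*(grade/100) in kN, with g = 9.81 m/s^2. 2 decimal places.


Rg = W * 9.81 * grade / 100
Rg = 304 * 9.81 * 1.91 / 100
Rg = 2982.24 * 0.0191
Rg = 56.96 kN

56.96


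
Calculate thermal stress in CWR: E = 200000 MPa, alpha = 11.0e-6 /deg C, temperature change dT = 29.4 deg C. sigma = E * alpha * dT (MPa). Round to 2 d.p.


sigma = E * alpha * dT
sigma = 200000 * 11.0e-6 * 29.4
sigma = 2.2 * 29.4
sigma = 64.68 MPa

64.68


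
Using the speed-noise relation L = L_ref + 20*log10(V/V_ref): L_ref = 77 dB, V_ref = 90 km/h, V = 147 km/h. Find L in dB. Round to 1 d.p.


V/V_ref = 147 / 90 = 1.633333
log10(1.633333) = 0.213075
20 * 0.213075 = 4.2615
L = 77 + 4.2615 = 81.3 dB

81.3


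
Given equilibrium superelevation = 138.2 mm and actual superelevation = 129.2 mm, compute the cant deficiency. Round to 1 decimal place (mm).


Cant deficiency = equilibrium cant - actual cant
CD = 138.2 - 129.2
CD = 9.0 mm

9.0
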